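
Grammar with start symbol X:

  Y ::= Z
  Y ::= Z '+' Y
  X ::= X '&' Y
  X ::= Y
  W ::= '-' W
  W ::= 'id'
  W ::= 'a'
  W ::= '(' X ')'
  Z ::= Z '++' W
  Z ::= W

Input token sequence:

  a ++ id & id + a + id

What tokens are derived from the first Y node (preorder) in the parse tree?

[X [X [Y [Z [Z [W a]] ++ [W id]]]] & [Y [Z [W id]] + [Y [Z [W a]] + [Y [Z [W id]]]]]]

a ++ id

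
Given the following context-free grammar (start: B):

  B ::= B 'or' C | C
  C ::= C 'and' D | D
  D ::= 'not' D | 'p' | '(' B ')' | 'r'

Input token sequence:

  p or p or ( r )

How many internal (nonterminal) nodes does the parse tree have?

[B [B [B [C [D p]]] or [C [D p]]] or [C [D ( [B [C [D r]]] )]]]

12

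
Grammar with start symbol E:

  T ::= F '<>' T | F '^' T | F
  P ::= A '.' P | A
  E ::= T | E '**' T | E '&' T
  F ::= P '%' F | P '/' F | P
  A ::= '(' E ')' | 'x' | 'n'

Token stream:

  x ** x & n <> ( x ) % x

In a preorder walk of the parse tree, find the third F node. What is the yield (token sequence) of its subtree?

n

[E [E [E [T [F [P [A x]]]]] ** [T [F [P [A x]]]]] & [T [F [P [A n]]] <> [T [F [P [A ( [E [T [F [P [A x]]]]] )]] % [F [P [A x]]]]]]]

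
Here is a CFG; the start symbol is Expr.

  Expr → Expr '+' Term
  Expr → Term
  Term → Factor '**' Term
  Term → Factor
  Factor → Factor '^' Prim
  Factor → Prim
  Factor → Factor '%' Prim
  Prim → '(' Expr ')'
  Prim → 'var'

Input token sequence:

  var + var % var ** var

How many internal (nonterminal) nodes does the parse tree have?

[Expr [Expr [Term [Factor [Prim var]]]] + [Term [Factor [Factor [Prim var]] % [Prim var]] ** [Term [Factor [Prim var]]]]]

13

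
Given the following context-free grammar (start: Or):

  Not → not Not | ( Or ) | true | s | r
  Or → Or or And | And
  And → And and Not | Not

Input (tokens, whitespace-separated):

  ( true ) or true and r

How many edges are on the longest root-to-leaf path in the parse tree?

7

[Or [Or [And [Not ( [Or [And [Not true]]] )]]] or [And [And [Not true]] and [Not r]]]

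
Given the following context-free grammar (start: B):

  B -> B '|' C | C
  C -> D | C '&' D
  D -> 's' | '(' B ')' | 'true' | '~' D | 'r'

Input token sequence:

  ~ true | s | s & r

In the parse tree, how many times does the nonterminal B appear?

3

[B [B [B [C [D ~ [D true]]]] | [C [D s]]] | [C [C [D s]] & [D r]]]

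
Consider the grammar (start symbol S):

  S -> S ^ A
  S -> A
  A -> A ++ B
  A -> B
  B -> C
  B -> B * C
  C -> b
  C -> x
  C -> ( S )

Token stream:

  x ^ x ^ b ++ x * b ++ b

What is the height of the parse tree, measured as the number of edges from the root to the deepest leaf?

[S [S [S [A [B [C x]]]] ^ [A [B [C x]]]] ^ [A [A [A [B [C b]]] ++ [B [B [C x]] * [C b]]] ++ [B [C b]]]]

6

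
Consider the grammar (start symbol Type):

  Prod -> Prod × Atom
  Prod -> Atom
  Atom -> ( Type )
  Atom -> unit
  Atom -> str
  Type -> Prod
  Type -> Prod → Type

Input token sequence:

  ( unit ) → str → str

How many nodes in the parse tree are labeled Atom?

[Type [Prod [Atom ( [Type [Prod [Atom unit]]] )]] → [Type [Prod [Atom str]] → [Type [Prod [Atom str]]]]]

4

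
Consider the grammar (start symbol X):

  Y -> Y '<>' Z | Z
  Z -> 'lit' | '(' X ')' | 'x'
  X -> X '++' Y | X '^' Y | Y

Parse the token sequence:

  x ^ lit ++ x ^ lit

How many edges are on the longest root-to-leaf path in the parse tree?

6

[X [X [X [X [Y [Z x]]] ^ [Y [Z lit]]] ++ [Y [Z x]]] ^ [Y [Z lit]]]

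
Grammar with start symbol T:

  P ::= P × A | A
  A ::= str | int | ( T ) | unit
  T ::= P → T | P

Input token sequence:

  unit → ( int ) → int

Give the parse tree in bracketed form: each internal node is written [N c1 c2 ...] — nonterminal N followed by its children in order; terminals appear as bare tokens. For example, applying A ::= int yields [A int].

T
P → T
A → T
unit → T
unit → P → T
unit → A → T
unit → ( T ) → T
unit → ( P ) → T
unit → ( A ) → T
unit → ( int ) → T
unit → ( int ) → P
unit → ( int ) → A
unit → ( int ) → int

[T [P [A unit]] → [T [P [A ( [T [P [A int]]] )]] → [T [P [A int]]]]]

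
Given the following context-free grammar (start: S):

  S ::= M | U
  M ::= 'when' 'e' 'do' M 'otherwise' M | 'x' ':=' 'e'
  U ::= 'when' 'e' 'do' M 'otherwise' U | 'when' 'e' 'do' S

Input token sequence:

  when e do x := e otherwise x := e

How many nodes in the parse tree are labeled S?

[S [M when e do [M x := e] otherwise [M x := e]]]

1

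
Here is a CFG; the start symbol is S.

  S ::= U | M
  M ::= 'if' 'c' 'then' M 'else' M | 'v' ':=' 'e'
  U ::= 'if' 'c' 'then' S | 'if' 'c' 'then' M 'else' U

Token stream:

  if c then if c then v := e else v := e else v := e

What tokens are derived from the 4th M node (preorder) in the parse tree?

v := e

[S [M if c then [M if c then [M v := e] else [M v := e]] else [M v := e]]]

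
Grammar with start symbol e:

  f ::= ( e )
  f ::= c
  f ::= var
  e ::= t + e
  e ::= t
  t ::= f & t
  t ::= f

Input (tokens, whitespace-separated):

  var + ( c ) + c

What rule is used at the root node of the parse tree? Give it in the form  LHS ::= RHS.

e ::= t + e

[e [t [f var]] + [e [t [f ( [e [t [f c]]] )]] + [e [t [f c]]]]]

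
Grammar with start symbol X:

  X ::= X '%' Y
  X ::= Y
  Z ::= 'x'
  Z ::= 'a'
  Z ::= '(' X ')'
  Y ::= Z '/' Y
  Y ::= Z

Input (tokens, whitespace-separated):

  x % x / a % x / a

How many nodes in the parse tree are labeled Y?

[X [X [X [Y [Z x]]] % [Y [Z x] / [Y [Z a]]]] % [Y [Z x] / [Y [Z a]]]]

5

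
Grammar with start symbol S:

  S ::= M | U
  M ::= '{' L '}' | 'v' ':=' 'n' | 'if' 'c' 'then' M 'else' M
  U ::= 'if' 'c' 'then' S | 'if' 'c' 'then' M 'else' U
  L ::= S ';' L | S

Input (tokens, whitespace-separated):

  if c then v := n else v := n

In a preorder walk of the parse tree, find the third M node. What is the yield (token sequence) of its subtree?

v := n

[S [M if c then [M v := n] else [M v := n]]]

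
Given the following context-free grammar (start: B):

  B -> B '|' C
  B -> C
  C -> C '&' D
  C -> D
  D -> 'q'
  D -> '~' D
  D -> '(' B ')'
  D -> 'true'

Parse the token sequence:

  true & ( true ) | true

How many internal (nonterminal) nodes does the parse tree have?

11

[B [B [C [C [D true]] & [D ( [B [C [D true]]] )]]] | [C [D true]]]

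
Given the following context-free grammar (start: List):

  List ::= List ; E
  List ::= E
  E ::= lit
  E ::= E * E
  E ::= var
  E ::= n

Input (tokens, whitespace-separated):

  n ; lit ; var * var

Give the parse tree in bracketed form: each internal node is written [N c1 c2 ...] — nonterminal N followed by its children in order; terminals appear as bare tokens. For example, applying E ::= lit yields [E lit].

[List [List [List [E n]] ; [E lit]] ; [E [E var] * [E var]]]

List
List ; E
List ; E ; E
E ; E ; E
n ; E ; E
n ; lit ; E
n ; lit ; E * E
n ; lit ; var * E
n ; lit ; var * var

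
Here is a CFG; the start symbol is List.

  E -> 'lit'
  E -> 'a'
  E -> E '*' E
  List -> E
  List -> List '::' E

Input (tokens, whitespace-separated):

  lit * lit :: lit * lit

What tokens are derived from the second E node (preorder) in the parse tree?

[List [List [E [E lit] * [E lit]]] :: [E [E lit] * [E lit]]]

lit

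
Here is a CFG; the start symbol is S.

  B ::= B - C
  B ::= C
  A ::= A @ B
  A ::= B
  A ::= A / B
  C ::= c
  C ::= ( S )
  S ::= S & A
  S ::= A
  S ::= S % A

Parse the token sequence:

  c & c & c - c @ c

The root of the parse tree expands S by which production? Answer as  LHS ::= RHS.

S ::= S & A

[S [S [S [A [B [C c]]]] & [A [B [C c]]]] & [A [A [B [B [C c]] - [C c]]] @ [B [C c]]]]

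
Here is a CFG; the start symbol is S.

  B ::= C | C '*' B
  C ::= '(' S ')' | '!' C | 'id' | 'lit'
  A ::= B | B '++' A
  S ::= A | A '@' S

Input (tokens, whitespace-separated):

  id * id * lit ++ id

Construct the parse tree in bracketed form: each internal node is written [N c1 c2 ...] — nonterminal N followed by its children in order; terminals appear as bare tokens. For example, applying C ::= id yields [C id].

S
A
B ++ A
C * B ++ A
id * B ++ A
id * C * B ++ A
id * id * B ++ A
id * id * C ++ A
id * id * lit ++ A
id * id * lit ++ B
id * id * lit ++ C
id * id * lit ++ id

[S [A [B [C id] * [B [C id] * [B [C lit]]]] ++ [A [B [C id]]]]]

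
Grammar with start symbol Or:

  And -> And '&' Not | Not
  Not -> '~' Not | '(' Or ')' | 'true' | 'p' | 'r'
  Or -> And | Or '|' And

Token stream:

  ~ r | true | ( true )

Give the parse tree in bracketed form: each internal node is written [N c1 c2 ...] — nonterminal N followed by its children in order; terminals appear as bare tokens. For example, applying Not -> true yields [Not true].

Or
Or | And
Or | And | And
And | And | And
Not | And | And
~ Not | And | And
~ r | And | And
~ r | Not | And
~ r | true | And
~ r | true | Not
~ r | true | ( Or )
~ r | true | ( And )
~ r | true | ( Not )
~ r | true | ( true )

[Or [Or [Or [And [Not ~ [Not r]]]] | [And [Not true]]] | [And [Not ( [Or [And [Not true]]] )]]]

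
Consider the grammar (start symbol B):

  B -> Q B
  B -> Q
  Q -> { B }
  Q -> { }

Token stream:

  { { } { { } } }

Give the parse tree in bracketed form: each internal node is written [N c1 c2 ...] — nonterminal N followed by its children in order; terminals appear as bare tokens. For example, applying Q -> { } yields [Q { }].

[B [Q { [B [Q { }] [B [Q { [B [Q { }]] }]]] }]]

B
Q
{ B }
{ Q B }
{ { } B }
{ { } Q }
{ { } { B } }
{ { } { Q } }
{ { } { { } } }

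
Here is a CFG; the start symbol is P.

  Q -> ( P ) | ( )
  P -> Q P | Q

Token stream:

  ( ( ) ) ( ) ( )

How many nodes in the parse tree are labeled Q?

[P [Q ( [P [Q ( )]] )] [P [Q ( )] [P [Q ( )]]]]

4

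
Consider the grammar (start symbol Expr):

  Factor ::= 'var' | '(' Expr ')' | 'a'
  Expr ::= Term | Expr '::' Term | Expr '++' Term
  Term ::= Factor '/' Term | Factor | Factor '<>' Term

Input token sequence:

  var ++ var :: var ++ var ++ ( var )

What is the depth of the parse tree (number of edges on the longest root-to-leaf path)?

[Expr [Expr [Expr [Expr [Expr [Term [Factor var]]] ++ [Term [Factor var]]] :: [Term [Factor var]]] ++ [Term [Factor var]]] ++ [Term [Factor ( [Expr [Term [Factor var]]] )]]]

7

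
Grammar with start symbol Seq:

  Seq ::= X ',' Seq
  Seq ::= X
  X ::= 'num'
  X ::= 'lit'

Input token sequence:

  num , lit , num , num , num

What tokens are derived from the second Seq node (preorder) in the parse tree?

lit , num , num , num

[Seq [X num] , [Seq [X lit] , [Seq [X num] , [Seq [X num] , [Seq [X num]]]]]]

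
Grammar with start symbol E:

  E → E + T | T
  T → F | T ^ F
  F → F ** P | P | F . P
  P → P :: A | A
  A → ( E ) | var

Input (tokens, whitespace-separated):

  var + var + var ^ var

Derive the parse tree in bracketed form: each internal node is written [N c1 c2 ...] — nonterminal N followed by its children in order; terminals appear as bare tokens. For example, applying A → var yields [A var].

E
E + T
E + T + T
T + T + T
F + T + T
P + T + T
A + T + T
var + T + T
var + F + T
var + P + T
var + A + T
var + var + T
var + var + T ^ F
var + var + F ^ F
var + var + P ^ F
var + var + A ^ F
var + var + var ^ F
var + var + var ^ P
var + var + var ^ A
var + var + var ^ var

[E [E [E [T [F [P [A var]]]]] + [T [F [P [A var]]]]] + [T [T [F [P [A var]]]] ^ [F [P [A var]]]]]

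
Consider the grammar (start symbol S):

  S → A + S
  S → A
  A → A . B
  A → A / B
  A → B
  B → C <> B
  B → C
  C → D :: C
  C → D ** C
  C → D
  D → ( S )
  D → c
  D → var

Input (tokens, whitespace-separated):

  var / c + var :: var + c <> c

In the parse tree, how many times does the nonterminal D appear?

[S [A [A [B [C [D var]]]] / [B [C [D c]]]] + [S [A [B [C [D var] :: [C [D var]]]]] + [S [A [B [C [D c]] <> [B [C [D c]]]]]]]]

6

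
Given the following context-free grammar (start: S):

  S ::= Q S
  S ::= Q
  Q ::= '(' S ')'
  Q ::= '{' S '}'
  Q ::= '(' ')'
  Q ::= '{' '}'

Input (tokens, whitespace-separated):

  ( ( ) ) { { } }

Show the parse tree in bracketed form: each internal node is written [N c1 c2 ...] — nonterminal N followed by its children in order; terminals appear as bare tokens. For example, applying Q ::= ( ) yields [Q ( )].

S
Q S
( S ) S
( Q ) S
( ( ) ) S
( ( ) ) Q
( ( ) ) { S }
( ( ) ) { Q }
( ( ) ) { { } }

[S [Q ( [S [Q ( )]] )] [S [Q { [S [Q { }]] }]]]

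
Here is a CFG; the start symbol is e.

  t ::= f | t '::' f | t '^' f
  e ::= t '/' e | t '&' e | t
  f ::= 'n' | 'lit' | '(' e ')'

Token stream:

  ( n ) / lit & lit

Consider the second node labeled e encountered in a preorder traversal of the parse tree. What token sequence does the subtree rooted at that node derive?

[e [t [f ( [e [t [f n]]] )]] / [e [t [f lit]] & [e [t [f lit]]]]]

n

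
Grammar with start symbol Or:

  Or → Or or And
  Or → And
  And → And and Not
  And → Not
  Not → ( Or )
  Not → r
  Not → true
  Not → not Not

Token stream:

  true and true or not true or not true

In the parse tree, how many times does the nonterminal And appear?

4

[Or [Or [Or [And [And [Not true]] and [Not true]]] or [And [Not not [Not true]]]] or [And [Not not [Not true]]]]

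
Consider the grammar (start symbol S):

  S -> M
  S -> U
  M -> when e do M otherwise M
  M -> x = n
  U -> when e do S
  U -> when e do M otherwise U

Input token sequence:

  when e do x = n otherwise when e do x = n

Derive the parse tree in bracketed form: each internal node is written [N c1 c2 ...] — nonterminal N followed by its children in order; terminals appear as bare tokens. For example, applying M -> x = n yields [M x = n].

S
U
when e do M otherwise U
when e do x = n otherwise U
when e do x = n otherwise when e do S
when e do x = n otherwise when e do M
when e do x = n otherwise when e do x = n

[S [U when e do [M x = n] otherwise [U when e do [S [M x = n]]]]]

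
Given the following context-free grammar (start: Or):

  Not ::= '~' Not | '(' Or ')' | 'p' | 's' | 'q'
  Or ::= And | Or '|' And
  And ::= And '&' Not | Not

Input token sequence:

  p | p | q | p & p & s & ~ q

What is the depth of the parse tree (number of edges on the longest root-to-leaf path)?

[Or [Or [Or [Or [And [Not p]]] | [And [Not p]]] | [And [Not q]]] | [And [And [And [And [Not p]] & [Not p]] & [Not s]] & [Not ~ [Not q]]]]

6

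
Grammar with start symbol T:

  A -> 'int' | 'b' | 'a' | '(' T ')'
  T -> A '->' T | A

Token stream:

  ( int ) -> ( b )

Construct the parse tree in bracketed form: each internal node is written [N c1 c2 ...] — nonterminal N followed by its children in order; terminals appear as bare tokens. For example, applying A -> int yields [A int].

T
A -> T
( T ) -> T
( A ) -> T
( int ) -> T
( int ) -> A
( int ) -> ( T )
( int ) -> ( A )
( int ) -> ( b )

[T [A ( [T [A int]] )] -> [T [A ( [T [A b]] )]]]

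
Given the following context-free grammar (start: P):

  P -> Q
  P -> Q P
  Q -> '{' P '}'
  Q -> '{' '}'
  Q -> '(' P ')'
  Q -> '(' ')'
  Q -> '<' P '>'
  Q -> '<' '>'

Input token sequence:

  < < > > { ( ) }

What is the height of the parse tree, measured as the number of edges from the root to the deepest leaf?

[P [Q < [P [Q < >]] >] [P [Q { [P [Q ( )]] }]]]

5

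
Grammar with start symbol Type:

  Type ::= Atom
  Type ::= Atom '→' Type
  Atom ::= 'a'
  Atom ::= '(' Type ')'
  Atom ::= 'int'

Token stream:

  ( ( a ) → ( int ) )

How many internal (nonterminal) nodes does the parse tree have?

10

[Type [Atom ( [Type [Atom ( [Type [Atom a]] )] → [Type [Atom ( [Type [Atom int]] )]]] )]]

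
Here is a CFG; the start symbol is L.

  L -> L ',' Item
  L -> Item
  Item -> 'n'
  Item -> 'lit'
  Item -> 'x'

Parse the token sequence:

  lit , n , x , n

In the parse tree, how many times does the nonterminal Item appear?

[L [L [L [L [Item lit]] , [Item n]] , [Item x]] , [Item n]]

4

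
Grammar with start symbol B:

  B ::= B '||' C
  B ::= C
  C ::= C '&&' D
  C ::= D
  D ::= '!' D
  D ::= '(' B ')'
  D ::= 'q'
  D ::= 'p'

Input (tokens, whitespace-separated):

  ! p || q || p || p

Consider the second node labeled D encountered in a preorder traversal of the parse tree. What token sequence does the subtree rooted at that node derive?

p

[B [B [B [B [C [D ! [D p]]]] || [C [D q]]] || [C [D p]]] || [C [D p]]]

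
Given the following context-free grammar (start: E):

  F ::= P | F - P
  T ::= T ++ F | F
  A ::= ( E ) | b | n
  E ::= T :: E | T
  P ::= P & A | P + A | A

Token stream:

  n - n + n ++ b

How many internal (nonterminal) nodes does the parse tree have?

14

[E [T [T [F [F [P [A n]]] - [P [P [A n]] + [A n]]]] ++ [F [P [A b]]]]]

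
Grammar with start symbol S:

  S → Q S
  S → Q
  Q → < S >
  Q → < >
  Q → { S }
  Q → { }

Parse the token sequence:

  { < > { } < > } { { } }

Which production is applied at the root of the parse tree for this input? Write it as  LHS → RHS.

[S [Q { [S [Q < >] [S [Q { }] [S [Q < >]]]] }] [S [Q { [S [Q { }]] }]]]

S → Q S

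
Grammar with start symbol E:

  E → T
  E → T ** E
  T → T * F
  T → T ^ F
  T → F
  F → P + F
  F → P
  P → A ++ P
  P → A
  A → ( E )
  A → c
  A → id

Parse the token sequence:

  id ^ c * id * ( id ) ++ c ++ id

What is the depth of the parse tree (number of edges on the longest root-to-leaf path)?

10

[E [T [T [T [T [F [P [A id]]]] ^ [F [P [A c]]]] * [F [P [A id]]]] * [F [P [A ( [E [T [F [P [A id]]]]] )] ++ [P [A c] ++ [P [A id]]]]]]]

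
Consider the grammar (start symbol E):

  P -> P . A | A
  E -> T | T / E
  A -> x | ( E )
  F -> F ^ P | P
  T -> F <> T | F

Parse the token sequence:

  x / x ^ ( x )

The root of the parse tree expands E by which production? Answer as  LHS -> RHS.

[E [T [F [P [A x]]]] / [E [T [F [F [P [A x]]] ^ [P [A ( [E [T [F [P [A x]]]]] )]]]]]]

E -> T / E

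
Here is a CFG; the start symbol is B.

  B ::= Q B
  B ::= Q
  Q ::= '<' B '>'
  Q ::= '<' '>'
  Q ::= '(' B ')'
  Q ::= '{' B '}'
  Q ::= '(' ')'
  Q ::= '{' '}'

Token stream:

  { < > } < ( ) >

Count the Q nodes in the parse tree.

[B [Q { [B [Q < >]] }] [B [Q < [B [Q ( )]] >]]]

4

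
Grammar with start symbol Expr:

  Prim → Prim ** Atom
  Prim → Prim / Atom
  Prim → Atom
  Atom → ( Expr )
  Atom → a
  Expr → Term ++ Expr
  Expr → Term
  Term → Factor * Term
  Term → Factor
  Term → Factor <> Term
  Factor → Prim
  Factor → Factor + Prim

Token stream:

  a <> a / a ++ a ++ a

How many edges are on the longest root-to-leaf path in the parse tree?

[Expr [Term [Factor [Prim [Atom a]]] <> [Term [Factor [Prim [Prim [Atom a]] / [Atom a]]]]] ++ [Expr [Term [Factor [Prim [Atom a]]]] ++ [Expr [Term [Factor [Prim [Atom a]]]]]]]

7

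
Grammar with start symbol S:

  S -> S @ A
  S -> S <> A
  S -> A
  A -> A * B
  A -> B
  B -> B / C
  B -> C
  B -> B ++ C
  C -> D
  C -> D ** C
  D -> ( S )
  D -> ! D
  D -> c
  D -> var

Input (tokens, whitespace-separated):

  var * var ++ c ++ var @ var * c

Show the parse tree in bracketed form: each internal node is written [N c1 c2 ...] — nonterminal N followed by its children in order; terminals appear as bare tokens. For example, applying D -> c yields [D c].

[S [S [A [A [B [C [D var]]]] * [B [B [B [C [D var]]] ++ [C [D c]]] ++ [C [D var]]]]] @ [A [A [B [C [D var]]]] * [B [C [D c]]]]]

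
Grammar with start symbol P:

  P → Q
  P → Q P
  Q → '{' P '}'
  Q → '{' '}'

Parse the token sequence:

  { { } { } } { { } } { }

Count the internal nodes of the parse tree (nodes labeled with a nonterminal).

12

[P [Q { [P [Q { }] [P [Q { }]]] }] [P [Q { [P [Q { }]] }] [P [Q { }]]]]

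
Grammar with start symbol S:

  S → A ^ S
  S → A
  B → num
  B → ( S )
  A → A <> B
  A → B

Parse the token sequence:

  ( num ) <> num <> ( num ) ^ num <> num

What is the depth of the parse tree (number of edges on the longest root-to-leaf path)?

[S [A [A [A [B ( [S [A [B num]]] )]] <> [B num]] <> [B ( [S [A [B num]]] )]] ^ [S [A [A [B num]] <> [B num]]]]

8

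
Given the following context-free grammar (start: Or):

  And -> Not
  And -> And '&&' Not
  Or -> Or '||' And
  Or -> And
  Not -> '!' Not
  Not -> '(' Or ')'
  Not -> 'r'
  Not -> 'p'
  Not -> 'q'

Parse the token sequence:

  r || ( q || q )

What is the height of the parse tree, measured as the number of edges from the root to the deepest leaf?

[Or [Or [And [Not r]]] || [And [Not ( [Or [Or [And [Not q]]] || [And [Not q]]] )]]]

7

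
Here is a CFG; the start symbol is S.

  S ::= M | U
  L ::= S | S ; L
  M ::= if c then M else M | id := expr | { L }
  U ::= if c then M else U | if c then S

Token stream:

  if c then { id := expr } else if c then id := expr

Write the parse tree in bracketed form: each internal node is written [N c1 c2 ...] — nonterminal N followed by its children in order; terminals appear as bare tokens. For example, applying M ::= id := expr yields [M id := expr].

[S [U if c then [M { [L [S [M id := expr]]] }] else [U if c then [S [M id := expr]]]]]

S
U
if c then M else U
if c then { L } else U
if c then { S } else U
if c then { M } else U
if c then { id := expr } else U
if c then { id := expr } else if c then S
if c then { id := expr } else if c then M
if c then { id := expr } else if c then id := expr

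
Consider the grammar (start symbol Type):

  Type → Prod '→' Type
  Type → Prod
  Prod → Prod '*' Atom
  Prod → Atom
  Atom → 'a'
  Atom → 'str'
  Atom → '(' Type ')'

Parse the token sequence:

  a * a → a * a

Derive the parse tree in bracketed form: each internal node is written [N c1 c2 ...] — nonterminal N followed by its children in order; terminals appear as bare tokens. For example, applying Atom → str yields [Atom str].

Type
Prod → Type
Prod * Atom → Type
Atom * Atom → Type
a * Atom → Type
a * a → Type
a * a → Prod
a * a → Prod * Atom
a * a → Atom * Atom
a * a → a * Atom
a * a → a * a

[Type [Prod [Prod [Atom a]] * [Atom a]] → [Type [Prod [Prod [Atom a]] * [Atom a]]]]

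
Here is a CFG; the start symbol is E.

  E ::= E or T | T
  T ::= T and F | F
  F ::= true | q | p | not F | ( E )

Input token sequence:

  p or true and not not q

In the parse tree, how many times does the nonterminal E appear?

[E [E [T [F p]]] or [T [T [F true]] and [F not [F not [F q]]]]]

2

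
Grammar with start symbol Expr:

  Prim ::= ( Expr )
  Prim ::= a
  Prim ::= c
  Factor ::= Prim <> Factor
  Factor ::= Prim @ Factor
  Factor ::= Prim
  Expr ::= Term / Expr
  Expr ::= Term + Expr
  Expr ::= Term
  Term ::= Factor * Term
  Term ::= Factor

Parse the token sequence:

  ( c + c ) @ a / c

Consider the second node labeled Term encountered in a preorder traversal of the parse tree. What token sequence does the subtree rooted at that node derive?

[Expr [Term [Factor [Prim ( [Expr [Term [Factor [Prim c]]] + [Expr [Term [Factor [Prim c]]]]] )] @ [Factor [Prim a]]]] / [Expr [Term [Factor [Prim c]]]]]

c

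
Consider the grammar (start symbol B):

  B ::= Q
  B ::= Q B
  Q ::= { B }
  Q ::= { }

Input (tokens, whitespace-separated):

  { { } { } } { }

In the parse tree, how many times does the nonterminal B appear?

4

[B [Q { [B [Q { }] [B [Q { }]]] }] [B [Q { }]]]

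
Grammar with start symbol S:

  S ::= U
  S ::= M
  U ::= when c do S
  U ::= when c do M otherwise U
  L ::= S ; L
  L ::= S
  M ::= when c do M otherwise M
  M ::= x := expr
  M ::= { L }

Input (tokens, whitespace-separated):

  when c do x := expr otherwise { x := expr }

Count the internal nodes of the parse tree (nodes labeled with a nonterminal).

7

[S [M when c do [M x := expr] otherwise [M { [L [S [M x := expr]]] }]]]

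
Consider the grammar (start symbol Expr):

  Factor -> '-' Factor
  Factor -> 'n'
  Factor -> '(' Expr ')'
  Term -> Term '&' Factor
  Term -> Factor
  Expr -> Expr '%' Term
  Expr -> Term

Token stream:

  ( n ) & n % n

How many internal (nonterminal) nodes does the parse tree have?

11

[Expr [Expr [Term [Term [Factor ( [Expr [Term [Factor n]]] )]] & [Factor n]]] % [Term [Factor n]]]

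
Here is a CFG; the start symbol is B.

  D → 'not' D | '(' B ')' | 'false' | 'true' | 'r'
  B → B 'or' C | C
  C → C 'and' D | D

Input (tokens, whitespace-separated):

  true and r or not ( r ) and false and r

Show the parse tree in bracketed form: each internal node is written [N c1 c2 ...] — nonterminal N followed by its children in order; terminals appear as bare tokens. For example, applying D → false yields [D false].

[B [B [C [C [D true]] and [D r]]] or [C [C [C [D not [D ( [B [C [D r]]] )]]] and [D false]] and [D r]]]

B
B or C
C or C
C and D or C
D and D or C
true and D or C
true and r or C
true and r or C and D
true and r or C and D and D
true and r or D and D and D
true and r or not D and D and D
true and r or not ( B ) and D and D
true and r or not ( C ) and D and D
true and r or not ( D ) and D and D
true and r or not ( r ) and D and D
true and r or not ( r ) and false and D
true and r or not ( r ) and false and r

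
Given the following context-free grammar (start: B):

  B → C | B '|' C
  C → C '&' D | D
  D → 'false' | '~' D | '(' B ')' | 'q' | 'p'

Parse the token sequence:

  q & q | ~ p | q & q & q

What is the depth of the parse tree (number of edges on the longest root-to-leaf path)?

[B [B [B [C [C [D q]] & [D q]]] | [C [D ~ [D p]]]] | [C [C [C [D q]] & [D q]] & [D q]]]

6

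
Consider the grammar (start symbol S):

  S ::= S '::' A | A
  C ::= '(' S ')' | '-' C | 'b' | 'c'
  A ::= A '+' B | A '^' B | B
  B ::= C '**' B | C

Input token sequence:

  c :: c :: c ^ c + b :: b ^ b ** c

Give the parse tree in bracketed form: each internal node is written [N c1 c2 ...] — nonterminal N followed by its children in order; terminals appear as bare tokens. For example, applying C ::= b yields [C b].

[S [S [S [S [A [B [C c]]]] :: [A [B [C c]]]] :: [A [A [A [B [C c]]] ^ [B [C c]]] + [B [C b]]]] :: [A [A [B [C b]]] ^ [B [C b] ** [B [C c]]]]]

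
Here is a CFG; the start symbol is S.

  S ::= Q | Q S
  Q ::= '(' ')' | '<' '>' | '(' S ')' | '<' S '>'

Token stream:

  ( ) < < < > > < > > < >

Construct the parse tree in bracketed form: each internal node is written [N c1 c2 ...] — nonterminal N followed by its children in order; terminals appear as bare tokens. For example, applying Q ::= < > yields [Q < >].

[S [Q ( )] [S [Q < [S [Q < [S [Q < >]] >] [S [Q < >]]] >] [S [Q < >]]]]

S
Q S
( ) S
( ) Q S
( ) < S > S
( ) < Q S > S
( ) < < S > S > S
( ) < < Q > S > S
( ) < < < > > S > S
( ) < < < > > Q > S
( ) < < < > > < > > S
( ) < < < > > < > > Q
( ) < < < > > < > > < >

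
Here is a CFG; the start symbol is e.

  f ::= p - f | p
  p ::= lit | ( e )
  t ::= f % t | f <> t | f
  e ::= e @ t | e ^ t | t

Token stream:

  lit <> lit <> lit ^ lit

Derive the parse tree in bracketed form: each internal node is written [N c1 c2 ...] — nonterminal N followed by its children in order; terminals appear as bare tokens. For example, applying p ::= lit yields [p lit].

e
e ^ t
t ^ t
f <> t ^ t
p <> t ^ t
lit <> t ^ t
lit <> f <> t ^ t
lit <> p <> t ^ t
lit <> lit <> t ^ t
lit <> lit <> f ^ t
lit <> lit <> p ^ t
lit <> lit <> lit ^ t
lit <> lit <> lit ^ f
lit <> lit <> lit ^ p
lit <> lit <> lit ^ lit

[e [e [t [f [p lit]] <> [t [f [p lit]] <> [t [f [p lit]]]]]] ^ [t [f [p lit]]]]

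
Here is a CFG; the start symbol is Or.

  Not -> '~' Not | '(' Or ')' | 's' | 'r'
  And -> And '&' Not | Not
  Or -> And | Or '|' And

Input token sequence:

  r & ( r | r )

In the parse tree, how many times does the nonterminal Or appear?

3

[Or [And [And [Not r]] & [Not ( [Or [Or [And [Not r]]] | [And [Not r]]] )]]]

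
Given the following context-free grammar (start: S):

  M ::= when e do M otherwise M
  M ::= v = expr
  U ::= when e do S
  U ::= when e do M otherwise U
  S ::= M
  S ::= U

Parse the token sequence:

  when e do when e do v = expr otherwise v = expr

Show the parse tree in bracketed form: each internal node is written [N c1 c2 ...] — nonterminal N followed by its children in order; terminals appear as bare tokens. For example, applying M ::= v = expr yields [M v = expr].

[S [U when e do [S [M when e do [M v = expr] otherwise [M v = expr]]]]]

S
U
when e do S
when e do M
when e do when e do M otherwise M
when e do when e do v = expr otherwise M
when e do when e do v = expr otherwise v = expr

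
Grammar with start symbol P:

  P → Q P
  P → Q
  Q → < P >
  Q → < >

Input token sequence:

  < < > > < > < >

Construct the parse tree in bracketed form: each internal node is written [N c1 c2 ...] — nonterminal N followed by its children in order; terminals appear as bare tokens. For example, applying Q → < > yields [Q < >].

[P [Q < [P [Q < >]] >] [P [Q < >] [P [Q < >]]]]

P
Q P
< P > P
< Q > P
< < > > P
< < > > Q P
< < > > < > P
< < > > < > Q
< < > > < > < >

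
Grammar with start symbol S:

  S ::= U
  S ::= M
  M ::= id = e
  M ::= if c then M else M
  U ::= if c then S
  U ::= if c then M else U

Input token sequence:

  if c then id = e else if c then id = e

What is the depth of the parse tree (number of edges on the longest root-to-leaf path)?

5

[S [U if c then [M id = e] else [U if c then [S [M id = e]]]]]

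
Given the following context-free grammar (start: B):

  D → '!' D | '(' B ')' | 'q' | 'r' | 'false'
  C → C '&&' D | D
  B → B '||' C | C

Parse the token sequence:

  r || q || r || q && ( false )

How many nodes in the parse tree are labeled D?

6

[B [B [B [B [C [D r]]] || [C [D q]]] || [C [D r]]] || [C [C [D q]] && [D ( [B [C [D false]]] )]]]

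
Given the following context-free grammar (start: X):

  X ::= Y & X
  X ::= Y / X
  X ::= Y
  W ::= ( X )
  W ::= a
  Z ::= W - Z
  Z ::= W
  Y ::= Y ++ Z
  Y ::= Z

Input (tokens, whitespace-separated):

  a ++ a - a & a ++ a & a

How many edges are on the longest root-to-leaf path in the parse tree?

[X [Y [Y [Z [W a]]] ++ [Z [W a] - [Z [W a]]]] & [X [Y [Y [Z [W a]]] ++ [Z [W a]]] & [X [Y [Z [W a]]]]]]

6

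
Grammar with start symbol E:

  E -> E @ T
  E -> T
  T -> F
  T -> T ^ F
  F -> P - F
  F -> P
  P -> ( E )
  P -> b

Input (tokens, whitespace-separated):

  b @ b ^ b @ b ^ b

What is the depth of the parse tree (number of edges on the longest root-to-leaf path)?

[E [E [E [T [F [P b]]]] @ [T [T [F [P b]]] ^ [F [P b]]]] @ [T [T [F [P b]]] ^ [F [P b]]]]

6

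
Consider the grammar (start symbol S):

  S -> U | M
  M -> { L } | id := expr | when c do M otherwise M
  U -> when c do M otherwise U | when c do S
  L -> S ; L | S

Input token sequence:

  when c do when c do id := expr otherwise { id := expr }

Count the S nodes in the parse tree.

3

[S [U when c do [S [M when c do [M id := expr] otherwise [M { [L [S [M id := expr]]] }]]]]]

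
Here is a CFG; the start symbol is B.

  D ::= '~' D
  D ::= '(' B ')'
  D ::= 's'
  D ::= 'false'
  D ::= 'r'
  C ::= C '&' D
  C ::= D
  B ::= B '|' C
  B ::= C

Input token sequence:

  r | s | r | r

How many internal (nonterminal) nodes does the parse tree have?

[B [B [B [B [C [D r]]] | [C [D s]]] | [C [D r]]] | [C [D r]]]

12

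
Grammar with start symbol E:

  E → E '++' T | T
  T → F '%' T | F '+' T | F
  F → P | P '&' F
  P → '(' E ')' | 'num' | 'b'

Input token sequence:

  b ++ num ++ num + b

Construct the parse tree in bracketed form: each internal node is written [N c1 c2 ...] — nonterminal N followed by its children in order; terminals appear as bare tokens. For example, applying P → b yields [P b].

E
E ++ T
E ++ T ++ T
T ++ T ++ T
F ++ T ++ T
P ++ T ++ T
b ++ T ++ T
b ++ F ++ T
b ++ P ++ T
b ++ num ++ T
b ++ num ++ F + T
b ++ num ++ P + T
b ++ num ++ num + T
b ++ num ++ num + F
b ++ num ++ num + P
b ++ num ++ num + b

[E [E [E [T [F [P b]]]] ++ [T [F [P num]]]] ++ [T [F [P num]] + [T [F [P b]]]]]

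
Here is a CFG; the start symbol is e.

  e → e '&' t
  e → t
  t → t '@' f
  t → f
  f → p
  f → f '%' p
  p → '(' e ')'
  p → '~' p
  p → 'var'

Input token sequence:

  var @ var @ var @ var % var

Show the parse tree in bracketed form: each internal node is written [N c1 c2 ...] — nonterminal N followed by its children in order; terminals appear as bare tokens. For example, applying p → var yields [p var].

e
t
t @ f
t @ f @ f
t @ f @ f @ f
f @ f @ f @ f
p @ f @ f @ f
var @ f @ f @ f
var @ p @ f @ f
var @ var @ f @ f
var @ var @ p @ f
var @ var @ var @ f
var @ var @ var @ f % p
var @ var @ var @ p % p
var @ var @ var @ var % p
var @ var @ var @ var % var

[e [t [t [t [t [f [p var]]] @ [f [p var]]] @ [f [p var]]] @ [f [f [p var]] % [p var]]]]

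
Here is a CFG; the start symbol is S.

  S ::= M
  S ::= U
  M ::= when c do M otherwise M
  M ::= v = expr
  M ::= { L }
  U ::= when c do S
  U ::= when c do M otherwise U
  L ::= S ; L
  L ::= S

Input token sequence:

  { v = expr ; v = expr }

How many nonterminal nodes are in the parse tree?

[S [M { [L [S [M v = expr]] ; [L [S [M v = expr]]]] }]]

8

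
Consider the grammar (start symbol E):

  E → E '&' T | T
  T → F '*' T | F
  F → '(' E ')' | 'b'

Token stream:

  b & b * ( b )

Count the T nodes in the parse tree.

4

[E [E [T [F b]]] & [T [F b] * [T [F ( [E [T [F b]]] )]]]]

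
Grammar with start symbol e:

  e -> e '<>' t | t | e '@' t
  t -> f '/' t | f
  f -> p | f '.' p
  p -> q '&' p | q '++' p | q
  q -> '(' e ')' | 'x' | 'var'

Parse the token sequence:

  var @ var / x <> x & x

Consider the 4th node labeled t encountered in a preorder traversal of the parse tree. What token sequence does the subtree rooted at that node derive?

[e [e [e [t [f [p [q var]]]]] @ [t [f [p [q var]]] / [t [f [p [q x]]]]]] <> [t [f [p [q x] & [p [q x]]]]]]

x & x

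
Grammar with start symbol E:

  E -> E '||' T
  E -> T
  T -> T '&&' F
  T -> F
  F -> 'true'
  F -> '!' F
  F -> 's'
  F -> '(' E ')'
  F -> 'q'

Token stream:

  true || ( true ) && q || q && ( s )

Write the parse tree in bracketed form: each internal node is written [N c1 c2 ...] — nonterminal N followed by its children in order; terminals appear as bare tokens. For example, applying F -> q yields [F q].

E
E || T
E || T || T
T || T || T
F || T || T
true || T || T
true || T && F || T
true || F && F || T
true || ( E ) && F || T
true || ( T ) && F || T
true || ( F ) && F || T
true || ( true ) && F || T
true || ( true ) && q || T
true || ( true ) && q || T && F
true || ( true ) && q || F && F
true || ( true ) && q || q && F
true || ( true ) && q || q && ( E )
true || ( true ) && q || q && ( T )
true || ( true ) && q || q && ( F )
true || ( true ) && q || q && ( s )

[E [E [E [T [F true]]] || [T [T [F ( [E [T [F true]]] )]] && [F q]]] || [T [T [F q]] && [F ( [E [T [F s]]] )]]]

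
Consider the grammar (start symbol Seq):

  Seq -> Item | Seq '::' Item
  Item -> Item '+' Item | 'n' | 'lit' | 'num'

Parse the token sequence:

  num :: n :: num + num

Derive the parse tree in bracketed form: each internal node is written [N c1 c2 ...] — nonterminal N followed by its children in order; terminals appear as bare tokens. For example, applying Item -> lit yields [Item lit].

[Seq [Seq [Seq [Item num]] :: [Item n]] :: [Item [Item num] + [Item num]]]

Seq
Seq :: Item
Seq :: Item :: Item
Item :: Item :: Item
num :: Item :: Item
num :: n :: Item
num :: n :: Item + Item
num :: n :: num + Item
num :: n :: num + num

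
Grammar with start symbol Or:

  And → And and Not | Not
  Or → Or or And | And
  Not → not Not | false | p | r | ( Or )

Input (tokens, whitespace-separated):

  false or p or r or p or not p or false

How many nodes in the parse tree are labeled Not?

7

[Or [Or [Or [Or [Or [Or [And [Not false]]] or [And [Not p]]] or [And [Not r]]] or [And [Not p]]] or [And [Not not [Not p]]]] or [And [Not false]]]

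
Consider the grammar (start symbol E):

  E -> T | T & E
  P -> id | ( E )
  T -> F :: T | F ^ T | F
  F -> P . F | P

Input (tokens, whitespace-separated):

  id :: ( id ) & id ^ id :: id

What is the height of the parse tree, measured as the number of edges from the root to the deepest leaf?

[E [T [F [P id]] :: [T [F [P ( [E [T [F [P id]]]] )]]]] & [E [T [F [P id]] ^ [T [F [P id]] :: [T [F [P id]]]]]]]

9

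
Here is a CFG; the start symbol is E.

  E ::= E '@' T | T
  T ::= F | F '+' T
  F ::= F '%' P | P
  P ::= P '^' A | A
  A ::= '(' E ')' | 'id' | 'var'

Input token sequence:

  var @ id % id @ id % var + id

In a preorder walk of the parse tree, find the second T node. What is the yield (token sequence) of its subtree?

[E [E [E [T [F [P [A var]]]]] @ [T [F [F [P [A id]]] % [P [A id]]]]] @ [T [F [F [P [A id]]] % [P [A var]]] + [T [F [P [A id]]]]]]

id % id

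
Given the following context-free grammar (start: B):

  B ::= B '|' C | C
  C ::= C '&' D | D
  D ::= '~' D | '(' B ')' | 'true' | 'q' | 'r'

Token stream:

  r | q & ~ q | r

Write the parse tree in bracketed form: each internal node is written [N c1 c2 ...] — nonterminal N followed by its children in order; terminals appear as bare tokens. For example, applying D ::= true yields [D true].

B
B | C
B | C | C
C | C | C
D | C | C
r | C | C
r | C & D | C
r | D & D | C
r | q & D | C
r | q & ~ D | C
r | q & ~ q | C
r | q & ~ q | D
r | q & ~ q | r

[B [B [B [C [D r]]] | [C [C [D q]] & [D ~ [D q]]]] | [C [D r]]]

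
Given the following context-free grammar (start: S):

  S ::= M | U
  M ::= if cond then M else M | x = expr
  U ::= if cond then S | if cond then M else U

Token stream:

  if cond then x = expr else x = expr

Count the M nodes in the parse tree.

[S [M if cond then [M x = expr] else [M x = expr]]]

3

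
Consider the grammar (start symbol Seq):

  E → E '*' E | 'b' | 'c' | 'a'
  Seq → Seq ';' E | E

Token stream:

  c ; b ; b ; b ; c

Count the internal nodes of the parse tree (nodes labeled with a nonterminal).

[Seq [Seq [Seq [Seq [Seq [E c]] ; [E b]] ; [E b]] ; [E b]] ; [E c]]

10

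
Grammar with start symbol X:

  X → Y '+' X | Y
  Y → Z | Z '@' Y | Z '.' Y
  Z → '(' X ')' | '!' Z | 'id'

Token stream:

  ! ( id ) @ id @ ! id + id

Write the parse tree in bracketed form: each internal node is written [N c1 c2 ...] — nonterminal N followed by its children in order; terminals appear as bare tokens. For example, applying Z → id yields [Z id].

X
Y + X
Z @ Y + X
! Z @ Y + X
! ( X ) @ Y + X
! ( Y ) @ Y + X
! ( Z ) @ Y + X
! ( id ) @ Y + X
! ( id ) @ Z @ Y + X
! ( id ) @ id @ Y + X
! ( id ) @ id @ Z + X
! ( id ) @ id @ ! Z + X
! ( id ) @ id @ ! id + X
! ( id ) @ id @ ! id + Y
! ( id ) @ id @ ! id + Z
! ( id ) @ id @ ! id + id

[X [Y [Z ! [Z ( [X [Y [Z id]]] )]] @ [Y [Z id] @ [Y [Z ! [Z id]]]]] + [X [Y [Z id]]]]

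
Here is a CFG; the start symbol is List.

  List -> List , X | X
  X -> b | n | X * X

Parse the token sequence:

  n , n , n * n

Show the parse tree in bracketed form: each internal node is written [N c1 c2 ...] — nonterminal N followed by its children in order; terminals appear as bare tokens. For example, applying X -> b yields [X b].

List
List , X
List , X , X
X , X , X
n , X , X
n , n , X
n , n , X * X
n , n , n * X
n , n , n * n

[List [List [List [X n]] , [X n]] , [X [X n] * [X n]]]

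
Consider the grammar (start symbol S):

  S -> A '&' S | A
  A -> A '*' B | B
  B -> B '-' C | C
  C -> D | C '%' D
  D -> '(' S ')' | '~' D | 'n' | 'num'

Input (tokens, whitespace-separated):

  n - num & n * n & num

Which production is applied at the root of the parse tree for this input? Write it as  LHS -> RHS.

S -> A '&' S

[S [A [B [B [C [D n]]] - [C [D num]]]] & [S [A [A [B [C [D n]]]] * [B [C [D n]]]] & [S [A [B [C [D num]]]]]]]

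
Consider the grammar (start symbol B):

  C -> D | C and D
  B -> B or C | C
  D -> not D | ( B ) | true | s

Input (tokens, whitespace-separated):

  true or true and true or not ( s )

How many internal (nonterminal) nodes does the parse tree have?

[B [B [B [C [D true]]] or [C [C [D true]] and [D true]]] or [C [D not [D ( [B [C [D s]]] )]]]]

15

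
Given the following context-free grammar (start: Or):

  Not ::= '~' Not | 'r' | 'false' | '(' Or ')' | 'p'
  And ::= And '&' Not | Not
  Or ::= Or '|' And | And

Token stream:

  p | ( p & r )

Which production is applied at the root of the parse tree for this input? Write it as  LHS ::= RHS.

[Or [Or [And [Not p]]] | [And [Not ( [Or [And [And [Not p]] & [Not r]]] )]]]

Or ::= Or '|' And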